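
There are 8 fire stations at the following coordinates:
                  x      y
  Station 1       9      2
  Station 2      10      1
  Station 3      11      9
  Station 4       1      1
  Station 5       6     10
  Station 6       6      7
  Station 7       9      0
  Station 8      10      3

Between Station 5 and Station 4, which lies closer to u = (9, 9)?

Station 5

Compare squared distances:
d²(u, Station 5) = (9−6)² + (9−10)² = 9 + 1 = 10
d²(u, Station 4) = (9−1)² + (9−1)² = 64 + 64 = 128
10 < 128, so Station 5 is closer.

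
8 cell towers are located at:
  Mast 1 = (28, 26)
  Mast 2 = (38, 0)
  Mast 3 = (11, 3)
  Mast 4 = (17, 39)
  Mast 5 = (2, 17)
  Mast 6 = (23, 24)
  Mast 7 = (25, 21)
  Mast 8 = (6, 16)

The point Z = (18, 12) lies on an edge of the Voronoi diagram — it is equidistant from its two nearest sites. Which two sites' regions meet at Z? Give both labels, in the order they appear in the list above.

Squared distances from Z to each site:
d²(Z, Mast 1) = 100 + 196 = 296
d²(Z, Mast 2) = 400 + 144 = 544
d²(Z, Mast 3) = 49 + 81 = 130
d²(Z, Mast 4) = 1 + 729 = 730
d²(Z, Mast 5) = 256 + 25 = 281
d²(Z, Mast 6) = 25 + 144 = 169
d²(Z, Mast 7) = 49 + 81 = 130
d²(Z, Mast 8) = 144 + 16 = 160
Z is equidistant from Mast 3 and Mast 7 (both at squared distance 130), and every other site is strictly farther — so Z lies on the Mast 3–Mast 7 Voronoi edge.

Mast 3 and Mast 7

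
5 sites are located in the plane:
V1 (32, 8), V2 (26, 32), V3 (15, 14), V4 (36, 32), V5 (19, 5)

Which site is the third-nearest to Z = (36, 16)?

Squared Euclidean distances:
|ZV1|² = (36−32)² + (16−8)² = 16 + 64 = 80
|ZV2|² = (36−26)² + (16−32)² = 100 + 256 = 356
|ZV3|² = (36−15)² + (16−14)² = 441 + 4 = 445
|ZV4|² = (36−36)² + (16−32)² = 0 + 256 = 256
|ZV5|² = (36−19)² + (16−5)² = 289 + 121 = 410
Sorted ascending: V1, V4, V2, V5, … — the third-nearest is V2.

V2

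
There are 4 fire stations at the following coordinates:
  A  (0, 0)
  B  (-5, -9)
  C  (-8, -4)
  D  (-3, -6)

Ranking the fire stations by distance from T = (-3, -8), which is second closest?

B

Squared Euclidean distances:
|TA|² = (-3−0)² + (-8−0)² = 9 + 64 = 73
|TB|² = (-3−(-5))² + (-8−(-9))² = 4 + 1 = 5
|TC|² = (-3−(-8))² + (-8−(-4))² = 25 + 16 = 41
|TD|² = (-3−(-3))² + (-8−(-6))² = 0 + 4 = 4
Sorted ascending: D, B, C, … — the second-nearest is B.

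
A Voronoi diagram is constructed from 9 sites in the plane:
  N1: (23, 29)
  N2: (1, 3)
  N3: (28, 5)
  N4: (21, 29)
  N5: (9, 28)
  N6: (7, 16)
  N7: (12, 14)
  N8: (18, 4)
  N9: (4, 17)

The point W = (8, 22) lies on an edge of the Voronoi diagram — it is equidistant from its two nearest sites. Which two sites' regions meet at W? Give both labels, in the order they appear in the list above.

Squared distances from W to each site:
|WN1|² = (8−23)² + (22−29)² = 225 + 49 = 274
|WN2|² = (8−1)² + (22−3)² = 49 + 361 = 410
|WN3|² = (8−28)² + (22−5)² = 400 + 289 = 689
|WN4|² = (8−21)² + (22−29)² = 169 + 49 = 218
|WN5|² = (8−9)² + (22−28)² = 1 + 36 = 37
|WN6|² = (8−7)² + (22−16)² = 1 + 36 = 37
|WN7|² = (8−12)² + (22−14)² = 16 + 64 = 80
|WN8|² = (8−18)² + (22−4)² = 100 + 324 = 424
|WN9|² = (8−4)² + (22−17)² = 16 + 25 = 41
W is equidistant from N5 and N6 (both at squared distance 37), and every other site is strictly farther — so W lies on the N5–N6 Voronoi edge.

N5 and N6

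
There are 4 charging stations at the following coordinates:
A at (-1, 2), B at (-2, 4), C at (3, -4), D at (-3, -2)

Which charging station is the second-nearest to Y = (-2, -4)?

C

Squared Euclidean distances:
|YA|² = (-2−(-1))² + (-4−2)² = 1 + 36 = 37
|YB|² = (-2−(-2))² + (-4−4)² = 0 + 64 = 64
|YC|² = (-2−3)² + (-4−(-4))² = 25 + 0 = 25
|YD|² = (-2−(-3))² + (-4−(-2))² = 1 + 4 = 5
Sorted ascending: D, C, A, … — the second-nearest is C.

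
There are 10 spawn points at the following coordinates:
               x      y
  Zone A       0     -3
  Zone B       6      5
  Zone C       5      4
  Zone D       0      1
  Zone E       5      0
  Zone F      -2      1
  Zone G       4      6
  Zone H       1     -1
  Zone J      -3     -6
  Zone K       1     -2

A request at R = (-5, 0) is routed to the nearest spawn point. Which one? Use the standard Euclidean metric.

Compare squared distances (the ordering matches that of the actual distances):
d²(R, Zone A) = (-5−0)² + (0−(-3))² = 25 + 9 = 34
d²(R, Zone B) = (-5−6)² + (0−5)² = 121 + 25 = 146
d²(R, Zone C) = (-5−5)² + (0−4)² = 100 + 16 = 116
d²(R, Zone D) = (-5−0)² + (0−1)² = 25 + 1 = 26
d²(R, Zone E) = (-5−5)² + (0−0)² = 100 + 0 = 100
d²(R, Zone F) = (-5−(-2))² + (0−1)² = 9 + 1 = 10
d²(R, Zone G) = (-5−4)² + (0−6)² = 81 + 36 = 117
d²(R, Zone H) = (-5−1)² + (0−(-1))² = 36 + 1 = 37
d²(R, Zone J) = (-5−(-3))² + (0−(-6))² = 4 + 36 = 40
d²(R, Zone K) = (-5−1)² + (0−(-2))² = 36 + 4 = 40
Zone F is nearest.

Zone F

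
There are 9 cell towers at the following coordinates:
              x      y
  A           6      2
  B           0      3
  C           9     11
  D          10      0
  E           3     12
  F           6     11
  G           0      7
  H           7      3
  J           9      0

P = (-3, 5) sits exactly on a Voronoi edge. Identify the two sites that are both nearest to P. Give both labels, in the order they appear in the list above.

Squared distances from P to each site:
|PA|² = (-3−6)² + (5−2)² = 81 + 9 = 90
|PB|² = (-3−0)² + (5−3)² = 9 + 4 = 13
|PC|² = (-3−9)² + (5−11)² = 144 + 36 = 180
|PD|² = (-3−10)² + (5−0)² = 169 + 25 = 194
|PE|² = (-3−3)² + (5−12)² = 36 + 49 = 85
|PF|² = (-3−6)² + (5−11)² = 81 + 36 = 117
|PG|² = (-3−0)² + (5−7)² = 9 + 4 = 13
|PH|² = (-3−7)² + (5−3)² = 100 + 4 = 104
|PJ|² = (-3−9)² + (5−0)² = 144 + 25 = 169
P is equidistant from B and G (both at squared distance 13), and every other site is strictly farther — so P lies on the B–G Voronoi edge.

B and G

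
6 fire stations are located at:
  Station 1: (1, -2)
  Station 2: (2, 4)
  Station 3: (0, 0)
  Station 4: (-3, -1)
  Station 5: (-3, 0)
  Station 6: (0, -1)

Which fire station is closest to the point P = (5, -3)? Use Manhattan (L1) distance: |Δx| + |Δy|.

Station 1

d(P, Station 1) = |5−1| + |-3−(-2)| = 4 + 1 = 5
d(P, Station 2) = |5−2| + |-3−4| = 3 + 7 = 10
d(P, Station 3) = |5−0| + |-3−0| = 5 + 3 = 8
d(P, Station 4) = |5−(-3)| + |-3−(-1)| = 8 + 2 = 10
d(P, Station 5) = |5−(-3)| + |-3−0| = 8 + 3 = 11
d(P, Station 6) = |5−0| + |-3−(-1)| = 5 + 2 = 7
Minimum is at Station 1.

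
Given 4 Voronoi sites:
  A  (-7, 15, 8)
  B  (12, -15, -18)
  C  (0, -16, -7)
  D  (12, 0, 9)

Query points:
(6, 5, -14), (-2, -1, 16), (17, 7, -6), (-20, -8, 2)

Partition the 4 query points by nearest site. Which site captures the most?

D

(6, 5, -14) — d² to each: A:753, B:452, C:526, D:590 → nearest is B
(-2, -1, 16) — d² to each: A:345, B:1548, C:758, D:246 → nearest is D
(17, 7, -6) — d² to each: A:836, B:653, C:819, D:299 → nearest is D
(-20, -8, 2) — d² to each: A:734, B:1473, C:545, D:1137 → nearest is C
Tally — B:1, C:1, D:2. D captures the most (2).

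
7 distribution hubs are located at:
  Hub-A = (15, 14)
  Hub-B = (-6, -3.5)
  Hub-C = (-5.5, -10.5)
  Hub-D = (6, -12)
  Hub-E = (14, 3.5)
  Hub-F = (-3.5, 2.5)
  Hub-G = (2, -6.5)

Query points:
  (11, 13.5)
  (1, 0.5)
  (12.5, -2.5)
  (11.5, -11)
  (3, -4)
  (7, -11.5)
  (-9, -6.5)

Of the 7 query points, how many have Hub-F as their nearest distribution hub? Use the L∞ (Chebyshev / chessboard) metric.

(11, 13.5) — d to each: Hub-A:4, Hub-B:17, Hub-C:24, Hub-D:25.5, Hub-E:10, Hub-F:14.5, Hub-G:20 → nearest is Hub-A
(1, 0.5) — d to each: Hub-A:14, Hub-B:7, Hub-C:11, Hub-D:12.5, Hub-E:13, Hub-F:4.5, Hub-G:7 → nearest is Hub-F
(12.5, -2.5) — d to each: Hub-A:16.5, Hub-B:18.5, Hub-C:18, Hub-D:9.5, Hub-E:6, Hub-F:16, Hub-G:10.5 → nearest is Hub-E
(11.5, -11) — d to each: Hub-A:25, Hub-B:17.5, Hub-C:17, Hub-D:5.5, Hub-E:14.5, Hub-F:15, Hub-G:9.5 → nearest is Hub-D
(3, -4) — d to each: Hub-A:18, Hub-B:9, Hub-C:8.5, Hub-D:8, Hub-E:11, Hub-F:6.5, Hub-G:2.5 → nearest is Hub-G
(7, -11.5) — d to each: Hub-A:25.5, Hub-B:13, Hub-C:12.5, Hub-D:1, Hub-E:15, Hub-F:14, Hub-G:5 → nearest is Hub-D
(-9, -6.5) — d to each: Hub-A:24, Hub-B:3, Hub-C:4, Hub-D:15, Hub-E:23, Hub-F:9, Hub-G:11 → nearest is Hub-B
1 of the 7 points has Hub-F as nearest.

1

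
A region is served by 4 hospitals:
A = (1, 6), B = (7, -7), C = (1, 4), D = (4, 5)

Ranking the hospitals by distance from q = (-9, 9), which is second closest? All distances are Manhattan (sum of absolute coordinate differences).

C

d(q,A) = |-9−1| + |9−6| = 10 + 3 = 13
d(q,B) = |-9−7| + |9−(-7)| = 16 + 16 = 32
d(q,C) = |-9−1| + |9−4| = 10 + 5 = 15
d(q,D) = |-9−4| + |9−5| = 13 + 4 = 17
Sorted ascending: A, C, D, … — the second-nearest is C.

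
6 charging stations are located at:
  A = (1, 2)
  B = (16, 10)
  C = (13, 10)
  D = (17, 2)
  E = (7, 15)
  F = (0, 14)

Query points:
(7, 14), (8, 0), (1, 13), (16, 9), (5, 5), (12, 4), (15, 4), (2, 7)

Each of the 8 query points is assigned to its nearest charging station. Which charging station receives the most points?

(7, 14) — d² to each: A:180, B:97, C:52, D:244, E:1, F:49 → nearest is E
(8, 0) — d² to each: A:53, B:164, C:125, D:85, E:226, F:260 → nearest is A
(1, 13) — d² to each: A:121, B:234, C:153, D:377, E:40, F:2 → nearest is F
(16, 9) — d² to each: A:274, B:1, C:10, D:50, E:117, F:281 → nearest is B
(5, 5) — d² to each: A:25, B:146, C:89, D:153, E:104, F:106 → nearest is A
(12, 4) — d² to each: A:125, B:52, C:37, D:29, E:146, F:244 → nearest is D
(15, 4) — d² to each: A:200, B:37, C:40, D:8, E:185, F:325 → nearest is D
(2, 7) — d² to each: A:26, B:205, C:130, D:250, E:89, F:53 → nearest is A
Tally — A:3, B:1, D:2, E:1, F:1. A captures the most (3).

A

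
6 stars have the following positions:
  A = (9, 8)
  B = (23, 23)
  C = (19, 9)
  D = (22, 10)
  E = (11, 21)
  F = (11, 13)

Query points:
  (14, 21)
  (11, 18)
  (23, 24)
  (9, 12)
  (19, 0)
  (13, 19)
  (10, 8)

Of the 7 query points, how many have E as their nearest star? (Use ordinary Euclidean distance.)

(14, 21) — d² to each: A:194, B:85, C:169, D:185, E:9, F:73 → nearest is E
(11, 18) — d² to each: A:104, B:169, C:145, D:185, E:9, F:25 → nearest is E
(23, 24) — d² to each: A:452, B:1, C:241, D:197, E:153, F:265 → nearest is B
(9, 12) — d² to each: A:16, B:317, C:109, D:173, E:85, F:5 → nearest is F
(19, 0) — d² to each: A:164, B:545, C:81, D:109, E:505, F:233 → nearest is C
(13, 19) — d² to each: A:137, B:116, C:136, D:162, E:8, F:40 → nearest is E
(10, 8) — d² to each: A:1, B:394, C:82, D:148, E:170, F:26 → nearest is A
3 of the 7 points have E as nearest.

3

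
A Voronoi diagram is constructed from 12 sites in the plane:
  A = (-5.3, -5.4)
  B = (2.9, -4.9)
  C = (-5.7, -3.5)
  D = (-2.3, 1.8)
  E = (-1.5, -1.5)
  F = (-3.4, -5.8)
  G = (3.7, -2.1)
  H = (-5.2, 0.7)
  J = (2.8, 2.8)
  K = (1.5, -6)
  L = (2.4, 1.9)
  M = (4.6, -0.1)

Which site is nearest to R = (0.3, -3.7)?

Since √ is increasing, it suffices to compare squared distances:
|RA|² = 31.36 + 2.89 = 34.25
|RB|² = 6.76 + 1.44 = 8.2
|RC|² = 36 + 0.04 = 36.04
|RD|² = 6.76 + 30.25 = 37.01
|RE|² = 3.24 + 4.84 = 8.08
|RF|² = 13.69 + 4.41 = 18.1
|RG|² = 11.56 + 2.56 = 14.12
|RH|² = 30.25 + 19.36 = 49.61
|RJ|² = 6.25 + 42.25 = 48.5
|RK|² = 1.44 + 5.29 = 6.73
|RL|² = 4.41 + 31.36 = 35.77
|RM|² = 18.49 + 12.96 = 31.45
K is nearest.

K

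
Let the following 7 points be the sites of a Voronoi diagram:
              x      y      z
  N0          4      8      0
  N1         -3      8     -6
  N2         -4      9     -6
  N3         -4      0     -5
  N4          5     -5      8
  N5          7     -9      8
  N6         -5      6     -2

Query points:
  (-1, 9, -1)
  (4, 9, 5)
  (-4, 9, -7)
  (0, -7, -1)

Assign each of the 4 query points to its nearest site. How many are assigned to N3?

1

(-1, 9, -1) — d² to each: N0:27, N1:30, N2:34, N3:106, N4:313, N5:469, N6:26 → nearest is N6
(4, 9, 5) — d² to each: N0:26, N1:171, N2:185, N3:245, N4:206, N5:342, N6:139 → nearest is N0
(-4, 9, -7) — d² to each: N0:114, N1:3, N2:1, N3:85, N4:502, N5:670, N6:35 → nearest is N2
(0, -7, -1) — d² to each: N0:242, N1:259, N2:297, N3:81, N4:110, N5:134, N6:195 → nearest is N3
1 of the 4 points has N3 as nearest.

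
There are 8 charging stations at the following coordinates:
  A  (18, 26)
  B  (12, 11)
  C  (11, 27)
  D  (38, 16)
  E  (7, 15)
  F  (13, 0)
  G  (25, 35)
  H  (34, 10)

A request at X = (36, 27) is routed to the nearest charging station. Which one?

D

Since √ is increasing, it suffices to compare squared distances:
|XA|² = (36−18)² + (27−26)² = 324 + 1 = 325
|XB|² = (36−12)² + (27−11)² = 576 + 256 = 832
|XC|² = (36−11)² + (27−27)² = 625 + 0 = 625
|XD|² = (36−38)² + (27−16)² = 4 + 121 = 125
|XE|² = (36−7)² + (27−15)² = 841 + 144 = 985
|XF|² = (36−13)² + (27−0)² = 529 + 729 = 1258
|XG|² = (36−25)² + (27−35)² = 121 + 64 = 185
|XH|² = (36−34)² + (27−10)² = 4 + 289 = 293
Minimum is at D.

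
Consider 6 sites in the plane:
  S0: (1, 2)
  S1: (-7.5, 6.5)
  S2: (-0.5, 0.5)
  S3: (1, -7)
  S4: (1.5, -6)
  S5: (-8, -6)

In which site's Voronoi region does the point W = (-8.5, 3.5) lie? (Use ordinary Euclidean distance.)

Compare squared distances (the ordering matches that of the actual distances):
|WS0|² = (-8.5−1)² + (3.5−2)² = 90.25 + 2.25 = 92.5
|WS1|² = (-8.5−(-7.5))² + (3.5−6.5)² = 1 + 9 = 10
|WS2|² = (-8.5−(-0.5))² + (3.5−0.5)² = 64 + 9 = 73
|WS3|² = (-8.5−1)² + (3.5−(-7))² = 90.25 + 110.25 = 200.5
|WS4|² = (-8.5−1.5)² + (3.5−(-6))² = 100 + 90.25 = 190.25
|WS5|² = (-8.5−(-8))² + (3.5−(-6))² = 0.25 + 90.25 = 90.5
S1 is nearest.

S1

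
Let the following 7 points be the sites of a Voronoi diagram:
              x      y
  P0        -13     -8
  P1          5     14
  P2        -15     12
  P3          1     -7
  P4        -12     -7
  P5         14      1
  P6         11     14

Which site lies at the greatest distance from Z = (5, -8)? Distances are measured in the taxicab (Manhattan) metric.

d(Z,P0) = |5−(-13)| + |-8−(-8)| = 18 + 0 = 18
d(Z,P1) = |5−5| + |-8−14| = 0 + 22 = 22
d(Z,P2) = |5−(-15)| + |-8−12| = 20 + 20 = 40
d(Z,P3) = |5−1| + |-8−(-7)| = 4 + 1 = 5
d(Z,P4) = |5−(-12)| + |-8−(-7)| = 17 + 1 = 18
d(Z,P5) = |5−14| + |-8−1| = 9 + 9 = 18
d(Z,P6) = |5−11| + |-8−14| = 6 + 22 = 28
The largest is to P2.

P2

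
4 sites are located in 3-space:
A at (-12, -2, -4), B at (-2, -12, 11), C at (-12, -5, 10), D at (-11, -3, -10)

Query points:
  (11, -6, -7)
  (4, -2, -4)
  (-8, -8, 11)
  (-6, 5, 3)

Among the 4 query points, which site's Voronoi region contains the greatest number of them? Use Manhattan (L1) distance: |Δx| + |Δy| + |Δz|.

(11, -6, -7) — d to each: A:30, B:37, C:41, D:28 → nearest is D
(4, -2, -4) — d to each: A:16, B:31, C:33, D:22 → nearest is A
(-8, -8, 11) — d to each: A:25, B:10, C:8, D:29 → nearest is C
(-6, 5, 3) — d to each: A:20, B:29, C:23, D:26 → nearest is A
Tally — A:2, C:1, D:1. A captures the most (2).

A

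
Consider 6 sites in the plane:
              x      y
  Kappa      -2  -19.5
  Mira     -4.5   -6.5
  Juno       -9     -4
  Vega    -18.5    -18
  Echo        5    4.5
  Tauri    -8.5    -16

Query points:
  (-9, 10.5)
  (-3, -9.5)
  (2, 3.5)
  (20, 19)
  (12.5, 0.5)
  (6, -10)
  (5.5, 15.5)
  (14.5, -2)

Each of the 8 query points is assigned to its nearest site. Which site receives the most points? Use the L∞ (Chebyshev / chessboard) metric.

Echo

(-9, 10.5) — d to each: Kappa:30, Mira:17, Juno:14.5, Vega:28.5, Echo:14, Tauri:26.5 → nearest is Echo
(-3, -9.5) — d to each: Kappa:10, Mira:3, Juno:6, Vega:15.5, Echo:14, Tauri:6.5 → nearest is Mira
(2, 3.5) — d to each: Kappa:23, Mira:10, Juno:11, Vega:21.5, Echo:3, Tauri:19.5 → nearest is Echo
(20, 19) — d to each: Kappa:38.5, Mira:25.5, Juno:29, Vega:38.5, Echo:15, Tauri:35 → nearest is Echo
(12.5, 0.5) — d to each: Kappa:20, Mira:17, Juno:21.5, Vega:31, Echo:7.5, Tauri:21 → nearest is Echo
(6, -10) — d to each: Kappa:9.5, Mira:10.5, Juno:15, Vega:24.5, Echo:14.5, Tauri:14.5 → nearest is Kappa
(5.5, 15.5) — d to each: Kappa:35, Mira:22, Juno:19.5, Vega:33.5, Echo:11, Tauri:31.5 → nearest is Echo
(14.5, -2) — d to each: Kappa:17.5, Mira:19, Juno:23.5, Vega:33, Echo:9.5, Tauri:23 → nearest is Echo
Tally — Kappa:1, Mira:1, Echo:6. Echo captures the most (6).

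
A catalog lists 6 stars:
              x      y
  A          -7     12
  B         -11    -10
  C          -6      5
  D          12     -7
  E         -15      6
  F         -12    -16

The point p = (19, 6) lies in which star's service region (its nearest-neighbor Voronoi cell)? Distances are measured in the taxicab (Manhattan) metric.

D

d(p,A) = 26 + 6 = 32
d(p,B) = 30 + 16 = 46
d(p,C) = 25 + 1 = 26
d(p,D) = 7 + 13 = 20
d(p,E) = 34 + 0 = 34
d(p,F) = 31 + 22 = 53
The smallest is to D, so p lies in the Voronoi region of D.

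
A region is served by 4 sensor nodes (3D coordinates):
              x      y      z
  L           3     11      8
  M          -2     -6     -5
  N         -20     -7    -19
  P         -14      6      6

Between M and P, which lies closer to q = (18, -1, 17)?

M

Compare squared distances:
|qM|² = (18−(-2))² + (-1−(-6))² + (17−(-5))² = 400 + 25 + 484 = 909
|qP|² = (18−(-14))² + (-1−6)² + (17−6)² = 1024 + 49 + 121 = 1194
909 < 1194, so M is closer.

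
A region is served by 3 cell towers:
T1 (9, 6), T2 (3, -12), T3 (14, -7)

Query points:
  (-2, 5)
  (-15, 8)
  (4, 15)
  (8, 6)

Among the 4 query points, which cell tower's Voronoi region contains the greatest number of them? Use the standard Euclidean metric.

(-2, 5) — d² to each: T1:122, T2:314, T3:400 → nearest is T1
(-15, 8) — d² to each: T1:580, T2:724, T3:1066 → nearest is T1
(4, 15) — d² to each: T1:106, T2:730, T3:584 → nearest is T1
(8, 6) — d² to each: T1:1, T2:349, T3:205 → nearest is T1
Tally — T1:4. T1 captures the most (4).

T1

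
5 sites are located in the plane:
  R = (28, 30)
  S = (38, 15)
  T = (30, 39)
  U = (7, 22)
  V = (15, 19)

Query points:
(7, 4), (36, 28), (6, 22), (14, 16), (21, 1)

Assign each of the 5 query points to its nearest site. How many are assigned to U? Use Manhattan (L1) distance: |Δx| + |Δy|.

2

(7, 4) — d to each: R:47, S:42, T:58, U:18, V:23 → nearest is U
(36, 28) — d to each: R:10, S:15, T:17, U:35, V:30 → nearest is R
(6, 22) — d to each: R:30, S:39, T:41, U:1, V:12 → nearest is U
(14, 16) — d to each: R:28, S:25, T:39, U:13, V:4 → nearest is V
(21, 1) — d to each: R:36, S:31, T:47, U:35, V:24 → nearest is V
2 of the 5 points have U as nearest.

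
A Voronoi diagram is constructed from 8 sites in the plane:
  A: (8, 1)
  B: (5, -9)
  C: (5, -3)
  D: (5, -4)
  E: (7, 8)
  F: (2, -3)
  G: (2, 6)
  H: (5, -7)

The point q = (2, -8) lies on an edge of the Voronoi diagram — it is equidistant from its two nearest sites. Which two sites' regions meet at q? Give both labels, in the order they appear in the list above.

B and H

Squared distances from q to each site:
|qA|² = 36 + 81 = 117
|qB|² = 9 + 1 = 10
|qC|² = 9 + 25 = 34
|qD|² = 9 + 16 = 25
|qE|² = 25 + 256 = 281
|qF|² = 0 + 25 = 25
|qG|² = 0 + 196 = 196
|qH|² = 9 + 1 = 10
q is equidistant from B and H (both at squared distance 10), and every other site is strictly farther — so q lies on the B–H Voronoi edge.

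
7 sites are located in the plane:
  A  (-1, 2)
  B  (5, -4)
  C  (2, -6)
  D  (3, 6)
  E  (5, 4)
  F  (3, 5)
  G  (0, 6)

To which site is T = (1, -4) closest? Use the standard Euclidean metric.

C

Since √ is increasing, it suffices to compare squared distances:
|TA|² = (1−(-1))² + (-4−2)² = 4 + 36 = 40
|TB|² = (1−5)² + (-4−(-4))² = 16 + 0 = 16
|TC|² = (1−2)² + (-4−(-6))² = 1 + 4 = 5
|TD|² = (1−3)² + (-4−6)² = 4 + 100 = 104
|TE|² = (1−5)² + (-4−4)² = 16 + 64 = 80
|TF|² = (1−3)² + (-4−5)² = 4 + 81 = 85
|TG|² = (1−0)² + (-4−6)² = 1 + 100 = 101
The smallest is to C, so T lies in the Voronoi region of C.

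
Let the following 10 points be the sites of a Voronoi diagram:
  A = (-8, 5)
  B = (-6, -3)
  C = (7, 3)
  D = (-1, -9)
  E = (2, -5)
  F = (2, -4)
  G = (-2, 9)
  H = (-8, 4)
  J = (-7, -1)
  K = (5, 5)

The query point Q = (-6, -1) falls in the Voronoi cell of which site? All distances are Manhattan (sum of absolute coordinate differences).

J

d(Q,A) = |-6−(-8)| + |-1−5| = 2 + 6 = 8
d(Q,B) = |-6−(-6)| + |-1−(-3)| = 0 + 2 = 2
d(Q,C) = |-6−7| + |-1−3| = 13 + 4 = 17
d(Q,D) = |-6−(-1)| + |-1−(-9)| = 5 + 8 = 13
d(Q,E) = |-6−2| + |-1−(-5)| = 8 + 4 = 12
d(Q,F) = |-6−2| + |-1−(-4)| = 8 + 3 = 11
d(Q,G) = |-6−(-2)| + |-1−9| = 4 + 10 = 14
d(Q,H) = |-6−(-8)| + |-1−4| = 2 + 5 = 7
d(Q,J) = |-6−(-7)| + |-1−(-1)| = 1 + 0 = 1
d(Q,K) = |-6−5| + |-1−5| = 11 + 6 = 17
Minimum is at J.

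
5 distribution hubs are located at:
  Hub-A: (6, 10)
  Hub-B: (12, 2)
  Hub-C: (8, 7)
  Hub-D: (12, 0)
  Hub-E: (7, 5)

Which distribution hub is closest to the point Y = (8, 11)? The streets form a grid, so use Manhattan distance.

d(Y, Hub-A) = 2 + 1 = 3
d(Y, Hub-B) = 4 + 9 = 13
d(Y, Hub-C) = 0 + 4 = 4
d(Y, Hub-D) = 4 + 11 = 15
d(Y, Hub-E) = 1 + 6 = 7
Minimum is at Hub-A.

Hub-A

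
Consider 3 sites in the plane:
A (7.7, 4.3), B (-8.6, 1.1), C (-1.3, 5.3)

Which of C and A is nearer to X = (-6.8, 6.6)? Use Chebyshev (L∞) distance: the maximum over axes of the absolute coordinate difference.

d(X,C) = max(5.5, 1.3) = 5.5
d(X,A) = max(14.5, 2.3) = 14.5
5.5 < 14.5, so C is closer.

C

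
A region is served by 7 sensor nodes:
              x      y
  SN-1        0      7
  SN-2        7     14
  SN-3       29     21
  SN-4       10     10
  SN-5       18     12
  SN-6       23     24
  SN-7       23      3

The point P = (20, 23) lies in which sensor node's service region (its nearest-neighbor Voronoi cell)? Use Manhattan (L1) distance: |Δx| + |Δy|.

d(P, SN-1) = |20−0| + |23−7| = 20 + 16 = 36
d(P, SN-2) = |20−7| + |23−14| = 13 + 9 = 22
d(P, SN-3) = |20−29| + |23−21| = 9 + 2 = 11
d(P, SN-4) = |20−10| + |23−10| = 10 + 13 = 23
d(P, SN-5) = |20−18| + |23−12| = 2 + 11 = 13
d(P, SN-6) = |20−23| + |23−24| = 3 + 1 = 4
d(P, SN-7) = |20−23| + |23−3| = 3 + 20 = 23
The smallest is to SN-6, so P lies in the Voronoi region of SN-6.

SN-6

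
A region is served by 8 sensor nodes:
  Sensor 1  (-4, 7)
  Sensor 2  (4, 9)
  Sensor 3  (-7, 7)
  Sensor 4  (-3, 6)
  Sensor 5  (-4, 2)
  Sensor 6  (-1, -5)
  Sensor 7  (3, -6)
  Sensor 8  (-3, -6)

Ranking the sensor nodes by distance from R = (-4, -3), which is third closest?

Sensor 5

Compare squared distances (the ordering matches that of the actual distances):
d²(R, Sensor 1) = 0 + 100 = 100
d²(R, Sensor 2) = 64 + 144 = 208
d²(R, Sensor 3) = 9 + 100 = 109
d²(R, Sensor 4) = 1 + 81 = 82
d²(R, Sensor 5) = 0 + 25 = 25
d²(R, Sensor 6) = 9 + 4 = 13
d²(R, Sensor 7) = 49 + 9 = 58
d²(R, Sensor 8) = 1 + 9 = 10
Sorted ascending: Sensor 8, Sensor 6, Sensor 5, Sensor 7, … — the third-nearest is Sensor 5.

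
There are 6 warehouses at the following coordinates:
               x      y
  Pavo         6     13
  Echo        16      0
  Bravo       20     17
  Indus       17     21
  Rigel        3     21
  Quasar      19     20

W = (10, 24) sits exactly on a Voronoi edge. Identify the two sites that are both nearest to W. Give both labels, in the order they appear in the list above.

Squared distances from W to each site:
d²(W, Pavo) = (10−6)² + (24−13)² = 16 + 121 = 137
d²(W, Echo) = (10−16)² + (24−0)² = 36 + 576 = 612
d²(W, Bravo) = (10−20)² + (24−17)² = 100 + 49 = 149
d²(W, Indus) = (10−17)² + (24−21)² = 49 + 9 = 58
d²(W, Rigel) = (10−3)² + (24−21)² = 49 + 9 = 58
d²(W, Quasar) = (10−19)² + (24−20)² = 81 + 16 = 97
W is equidistant from Indus and Rigel (both at squared distance 58), and every other site is strictly farther — so W lies on the Indus–Rigel Voronoi edge.

Indus and Rigel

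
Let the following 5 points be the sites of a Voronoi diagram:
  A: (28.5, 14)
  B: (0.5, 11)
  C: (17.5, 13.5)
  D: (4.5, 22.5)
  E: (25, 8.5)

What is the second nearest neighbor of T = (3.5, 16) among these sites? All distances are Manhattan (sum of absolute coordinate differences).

B

d(T,A) = |3.5−28.5| + |16−14| = 25 + 2 = 27
d(T,B) = |3.5−0.5| + |16−11| = 3 + 5 = 8
d(T,C) = |3.5−17.5| + |16−13.5| = 14 + 2.5 = 16.5
d(T,D) = |3.5−4.5| + |16−22.5| = 1 + 6.5 = 7.5
d(T,E) = |3.5−25| + |16−8.5| = 21.5 + 7.5 = 29
Sorted ascending: D, B, C, … — the second-nearest is B.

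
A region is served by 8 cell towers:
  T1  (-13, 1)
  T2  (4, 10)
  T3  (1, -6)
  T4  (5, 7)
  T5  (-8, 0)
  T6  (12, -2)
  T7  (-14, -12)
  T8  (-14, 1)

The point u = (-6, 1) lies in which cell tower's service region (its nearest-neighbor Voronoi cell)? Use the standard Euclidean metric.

Since √ is increasing, it suffices to compare squared distances:
|uT1|² = 49 + 0 = 49
|uT2|² = 100 + 81 = 181
|uT3|² = 49 + 49 = 98
|uT4|² = 121 + 36 = 157
|uT5|² = 4 + 1 = 5
|uT6|² = 324 + 9 = 333
|uT7|² = 64 + 169 = 233
|uT8|² = 64 + 0 = 64
Minimum is at T5.

T5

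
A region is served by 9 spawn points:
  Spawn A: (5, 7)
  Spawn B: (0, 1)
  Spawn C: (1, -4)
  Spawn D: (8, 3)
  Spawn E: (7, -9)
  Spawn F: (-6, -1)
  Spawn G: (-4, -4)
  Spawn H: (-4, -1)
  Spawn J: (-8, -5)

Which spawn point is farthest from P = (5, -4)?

Spawn J

Squared Euclidean distances:
d²(P, Spawn A) = (5−5)² + (-4−7)² = 0 + 121 = 121
d²(P, Spawn B) = (5−0)² + (-4−1)² = 25 + 25 = 50
d²(P, Spawn C) = (5−1)² + (-4−(-4))² = 16 + 0 = 16
d²(P, Spawn D) = (5−8)² + (-4−3)² = 9 + 49 = 58
d²(P, Spawn E) = (5−7)² + (-4−(-9))² = 4 + 25 = 29
d²(P, Spawn F) = (5−(-6))² + (-4−(-1))² = 121 + 9 = 130
d²(P, Spawn G) = (5−(-4))² + (-4−(-4))² = 81 + 0 = 81
d²(P, Spawn H) = (5−(-4))² + (-4−(-1))² = 81 + 9 = 90
d²(P, Spawn J) = (5−(-8))² + (-4−(-5))² = 169 + 1 = 170
The largest is to Spawn J.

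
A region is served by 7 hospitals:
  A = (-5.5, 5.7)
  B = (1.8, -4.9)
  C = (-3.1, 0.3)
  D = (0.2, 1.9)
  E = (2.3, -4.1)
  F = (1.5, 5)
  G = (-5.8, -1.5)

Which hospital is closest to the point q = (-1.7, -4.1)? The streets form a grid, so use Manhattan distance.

E

d(q,A) = |-1.7−(-5.5)| + |-4.1−5.7| = 3.8 + 9.8 = 13.6
d(q,B) = |-1.7−1.8| + |-4.1−(-4.9)| = 3.5 + 0.8 = 4.3
d(q,C) = |-1.7−(-3.1)| + |-4.1−0.3| = 1.4 + 4.4 = 5.8
d(q,D) = |-1.7−0.2| + |-4.1−1.9| = 1.9 + 6 = 7.9
d(q,E) = |-1.7−2.3| + |-4.1−(-4.1)| = 4 + 0 = 4
d(q,F) = |-1.7−1.5| + |-4.1−5| = 3.2 + 9.1 = 12.3
d(q,G) = |-1.7−(-5.8)| + |-4.1−(-1.5)| = 4.1 + 2.6 = 6.7
Minimum is at E.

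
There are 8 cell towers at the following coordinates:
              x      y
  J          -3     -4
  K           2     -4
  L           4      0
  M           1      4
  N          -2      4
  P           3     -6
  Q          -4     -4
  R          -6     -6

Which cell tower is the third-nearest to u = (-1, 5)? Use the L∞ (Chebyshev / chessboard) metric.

L

d(u,J) = max(2, 9) = 9
d(u,K) = max(3, 9) = 9
d(u,L) = max(5, 5) = 5
d(u,M) = max(2, 1) = 2
d(u,N) = max(1, 1) = 1
d(u,P) = max(4, 11) = 11
d(u,Q) = max(3, 9) = 9
d(u,R) = max(5, 11) = 11
Sorted ascending: N, M, L, J, … — the third-nearest is L.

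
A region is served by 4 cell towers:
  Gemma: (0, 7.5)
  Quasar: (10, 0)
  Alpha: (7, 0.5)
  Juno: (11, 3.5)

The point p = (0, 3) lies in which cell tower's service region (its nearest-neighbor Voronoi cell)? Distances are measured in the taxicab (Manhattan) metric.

d(p, Gemma) = |0−0| + |3−7.5| = 0 + 4.5 = 4.5
d(p, Quasar) = |0−10| + |3−0| = 10 + 3 = 13
d(p, Alpha) = |0−7| + |3−0.5| = 7 + 2.5 = 9.5
d(p, Juno) = |0−11| + |3−3.5| = 11 + 0.5 = 11.5
Minimum is at Gemma.

Gemma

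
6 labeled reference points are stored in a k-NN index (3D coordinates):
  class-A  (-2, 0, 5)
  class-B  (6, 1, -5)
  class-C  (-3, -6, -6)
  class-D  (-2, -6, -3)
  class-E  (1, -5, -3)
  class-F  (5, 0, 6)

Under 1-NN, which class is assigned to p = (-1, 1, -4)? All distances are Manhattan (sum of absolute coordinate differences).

class-B

d(p, class-A) = |-1−(-2)| + |1−0| + |-4−5| = 1 + 1 + 9 = 11
d(p, class-B) = |-1−6| + |1−1| + |-4−(-5)| = 7 + 0 + 1 = 8
d(p, class-C) = |-1−(-3)| + |1−(-6)| + |-4−(-6)| = 2 + 7 + 2 = 11
d(p, class-D) = |-1−(-2)| + |1−(-6)| + |-4−(-3)| = 1 + 7 + 1 = 9
d(p, class-E) = |-1−1| + |1−(-5)| + |-4−(-3)| = 2 + 6 + 1 = 9
d(p, class-F) = |-1−5| + |1−0| + |-4−6| = 6 + 1 + 10 = 17
The smallest is to class-B, so p lies in the Voronoi region of class-B.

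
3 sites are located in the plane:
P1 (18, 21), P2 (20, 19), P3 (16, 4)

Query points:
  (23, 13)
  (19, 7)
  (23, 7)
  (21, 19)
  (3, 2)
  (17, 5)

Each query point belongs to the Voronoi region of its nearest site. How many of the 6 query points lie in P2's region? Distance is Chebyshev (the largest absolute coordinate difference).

2

(23, 13) — d to each: P1:8, P2:6, P3:9 → nearest is P2
(19, 7) — d to each: P1:14, P2:12, P3:3 → nearest is P3
(23, 7) — d to each: P1:14, P2:12, P3:7 → nearest is P3
(21, 19) — d to each: P1:3, P2:1, P3:15 → nearest is P2
(3, 2) — d to each: P1:19, P2:17, P3:13 → nearest is P3
(17, 5) — d to each: P1:16, P2:14, P3:1 → nearest is P3
2 of the 6 points have P2 as nearest.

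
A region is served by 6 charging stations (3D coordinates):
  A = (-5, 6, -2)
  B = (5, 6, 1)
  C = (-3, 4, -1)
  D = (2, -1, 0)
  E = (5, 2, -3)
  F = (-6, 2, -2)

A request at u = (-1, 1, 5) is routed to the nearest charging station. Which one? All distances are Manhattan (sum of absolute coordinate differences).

d(u,A) = |-1−(-5)| + |1−6| + |5−(-2)| = 4 + 5 + 7 = 16
d(u,B) = |-1−5| + |1−6| + |5−1| = 6 + 5 + 4 = 15
d(u,C) = |-1−(-3)| + |1−4| + |5−(-1)| = 2 + 3 + 6 = 11
d(u,D) = |-1−2| + |1−(-1)| + |5−0| = 3 + 2 + 5 = 10
d(u,E) = |-1−5| + |1−2| + |5−(-3)| = 6 + 1 + 8 = 15
d(u,F) = |-1−(-6)| + |1−2| + |5−(-2)| = 5 + 1 + 7 = 13
Minimum is at D.

D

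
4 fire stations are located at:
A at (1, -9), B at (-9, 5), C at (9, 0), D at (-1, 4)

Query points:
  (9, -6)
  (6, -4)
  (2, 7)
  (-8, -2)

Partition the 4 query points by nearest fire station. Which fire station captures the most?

C

(9, -6) — d² to each: A:73, B:445, C:36, D:200 → nearest is C
(6, -4) — d² to each: A:50, B:306, C:25, D:113 → nearest is C
(2, 7) — d² to each: A:257, B:125, C:98, D:18 → nearest is D
(-8, -2) — d² to each: A:130, B:50, C:293, D:85 → nearest is B
Tally — B:1, C:2, D:1. C captures the most (2).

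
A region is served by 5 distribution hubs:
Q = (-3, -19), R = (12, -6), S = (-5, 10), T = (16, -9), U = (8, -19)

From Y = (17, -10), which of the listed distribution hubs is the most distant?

S

Since √ is increasing, it suffices to compare squared distances:
|YQ|² = (17−(-3))² + (-10−(-19))² = 400 + 81 = 481
|YR|² = (17−12)² + (-10−(-6))² = 25 + 16 = 41
|YS|² = (17−(-5))² + (-10−10)² = 484 + 400 = 884
|YT|² = (17−16)² + (-10−(-9))² = 1 + 1 = 2
|YU|² = (17−8)² + (-10−(-19))² = 81 + 81 = 162
The largest is to S.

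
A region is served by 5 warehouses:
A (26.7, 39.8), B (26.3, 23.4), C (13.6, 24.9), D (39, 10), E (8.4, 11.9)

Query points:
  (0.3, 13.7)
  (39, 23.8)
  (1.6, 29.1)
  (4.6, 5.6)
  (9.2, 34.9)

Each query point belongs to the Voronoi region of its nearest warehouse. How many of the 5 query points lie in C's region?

(0.3, 13.7) — d² to each: A:1378.17, B:770.09, C:302.33, D:1511.38, E:68.85 → nearest is E
(39, 23.8) — d² to each: A:407.29, B:161.45, C:646.37, D:190.44, E:1077.97 → nearest is B
(1.6, 29.1) — d² to each: A:744.5, B:642.58, C:161.64, D:1763.57, E:342.08 → nearest is C
(4.6, 5.6) — d² to each: A:1658.05, B:787.73, C:453.49, D:1202.72, E:54.13 → nearest is E
(9.2, 34.9) — d² to each: A:330.26, B:424.66, C:119.36, D:1508.05, E:529.64 → nearest is C
2 of the 5 points have C as nearest.

2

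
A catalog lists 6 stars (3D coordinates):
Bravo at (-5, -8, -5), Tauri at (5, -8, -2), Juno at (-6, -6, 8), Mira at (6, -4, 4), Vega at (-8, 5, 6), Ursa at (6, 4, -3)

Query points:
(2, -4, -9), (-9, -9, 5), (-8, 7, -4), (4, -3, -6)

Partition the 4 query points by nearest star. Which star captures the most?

(2, -4, -9) — d² to each: Bravo:81, Tauri:74, Juno:357, Mira:185, Vega:406, Ursa:116 → nearest is Tauri
(-9, -9, 5) — d² to each: Bravo:117, Tauri:246, Juno:27, Mira:251, Vega:198, Ursa:458 → nearest is Juno
(-8, 7, -4) — d² to each: Bravo:235, Tauri:398, Juno:317, Mira:381, Vega:104, Ursa:206 → nearest is Vega
(4, -3, -6) — d² to each: Bravo:107, Tauri:42, Juno:305, Mira:105, Vega:352, Ursa:62 → nearest is Tauri
Tally — Tauri:2, Juno:1, Vega:1. Tauri captures the most (2).

Tauri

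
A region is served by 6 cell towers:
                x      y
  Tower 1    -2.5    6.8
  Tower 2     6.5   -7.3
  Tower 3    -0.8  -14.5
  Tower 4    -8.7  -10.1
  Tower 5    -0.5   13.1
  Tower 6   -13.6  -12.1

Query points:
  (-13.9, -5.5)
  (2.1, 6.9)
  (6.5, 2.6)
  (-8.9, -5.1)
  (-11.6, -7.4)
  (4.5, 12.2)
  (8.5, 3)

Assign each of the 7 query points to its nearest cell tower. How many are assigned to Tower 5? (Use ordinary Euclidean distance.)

(-13.9, -5.5) — d² to each: Tower 1:281.25, Tower 2:419.4, Tower 3:252.61, Tower 4:48.2, Tower 5:525.52, Tower 6:43.65 → nearest is Tower 6
(2.1, 6.9) — d² to each: Tower 1:21.17, Tower 2:221, Tower 3:466.37, Tower 4:405.64, Tower 5:45.2, Tower 6:607.49 → nearest is Tower 1
(6.5, 2.6) — d² to each: Tower 1:98.64, Tower 2:98.01, Tower 3:345.7, Tower 4:392.33, Tower 5:159.25, Tower 6:620.1 → nearest is Tower 2
(-8.9, -5.1) — d² to each: Tower 1:182.57, Tower 2:242, Tower 3:153.97, Tower 4:25.04, Tower 5:401.8, Tower 6:71.09 → nearest is Tower 4
(-11.6, -7.4) — d² to each: Tower 1:284.45, Tower 2:327.62, Tower 3:167.05, Tower 4:15.7, Tower 5:543.46, Tower 6:26.09 → nearest is Tower 4
(4.5, 12.2) — d² to each: Tower 1:78.16, Tower 2:384.25, Tower 3:740.98, Tower 4:671.53, Tower 5:25.81, Tower 6:918.1 → nearest is Tower 5
(8.5, 3) — d² to each: Tower 1:135.44, Tower 2:110.09, Tower 3:392.74, Tower 4:467.45, Tower 5:183.01, Tower 6:716.42 → nearest is Tower 2
1 of the 7 points has Tower 5 as nearest.

1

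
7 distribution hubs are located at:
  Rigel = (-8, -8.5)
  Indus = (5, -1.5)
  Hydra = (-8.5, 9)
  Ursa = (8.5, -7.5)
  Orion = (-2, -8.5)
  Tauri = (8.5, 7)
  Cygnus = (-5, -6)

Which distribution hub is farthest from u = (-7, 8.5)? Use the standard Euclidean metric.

Compare squared distances (the ordering matches that of the actual distances):
d²(u, Rigel) = (-7−(-8))² + (8.5−(-8.5))² = 1 + 289 = 290
d²(u, Indus) = (-7−5)² + (8.5−(-1.5))² = 144 + 100 = 244
d²(u, Hydra) = (-7−(-8.5))² + (8.5−9)² = 2.25 + 0.25 = 2.5
d²(u, Ursa) = (-7−8.5)² + (8.5−(-7.5))² = 240.25 + 256 = 496.25
d²(u, Orion) = (-7−(-2))² + (8.5−(-8.5))² = 25 + 289 = 314
d²(u, Tauri) = (-7−8.5)² + (8.5−7)² = 240.25 + 2.25 = 242.5
d²(u, Cygnus) = (-7−(-5))² + (8.5−(-6))² = 4 + 210.25 = 214.25
The largest is to Ursa.

Ursa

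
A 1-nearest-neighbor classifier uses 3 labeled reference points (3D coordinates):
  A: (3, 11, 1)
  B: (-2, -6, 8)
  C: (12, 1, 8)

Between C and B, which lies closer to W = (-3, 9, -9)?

B

Compare squared distances:
|WC|² = (-3−12)² + (9−1)² + (-9−8)² = 225 + 64 + 289 = 578
|WB|² = (-3−(-2))² + (9−(-6))² + (-9−8)² = 1 + 225 + 289 = 515
578 > 515, so B is closer.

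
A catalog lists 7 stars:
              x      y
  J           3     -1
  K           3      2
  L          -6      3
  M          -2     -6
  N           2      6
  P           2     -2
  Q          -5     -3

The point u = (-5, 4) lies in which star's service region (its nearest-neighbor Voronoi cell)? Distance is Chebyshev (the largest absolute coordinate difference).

d(u,J) = max(8, 5) = 8
d(u,K) = max(8, 2) = 8
d(u,L) = max(1, 1) = 1
d(u,M) = max(3, 10) = 10
d(u,N) = max(7, 2) = 7
d(u,P) = max(7, 6) = 7
d(u,Q) = max(0, 7) = 7
The smallest is to L, so u lies in the Voronoi region of L.

L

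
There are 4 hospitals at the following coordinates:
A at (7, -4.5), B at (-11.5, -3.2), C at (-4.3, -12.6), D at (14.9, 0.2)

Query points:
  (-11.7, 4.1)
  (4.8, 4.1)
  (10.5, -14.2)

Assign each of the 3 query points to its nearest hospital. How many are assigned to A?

(-11.7, 4.1) — d² to each: A:423.65, B:53.33, C:333.65, D:722.77 → nearest is B
(4.8, 4.1) — d² to each: A:78.8, B:318.98, C:361.7, D:117.22 → nearest is A
(10.5, -14.2) — d² to each: A:106.34, B:605, C:221.6, D:226.72 → nearest is A
2 of the 3 points have A as nearest.

2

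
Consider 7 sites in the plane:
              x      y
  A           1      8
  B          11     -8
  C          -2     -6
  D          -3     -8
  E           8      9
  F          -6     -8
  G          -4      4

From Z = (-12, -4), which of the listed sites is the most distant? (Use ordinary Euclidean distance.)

Compare squared distances (the ordering matches that of the actual distances):
|ZA|² = (-12−1)² + (-4−8)² = 169 + 144 = 313
|ZB|² = (-12−11)² + (-4−(-8))² = 529 + 16 = 545
|ZC|² = (-12−(-2))² + (-4−(-6))² = 100 + 4 = 104
|ZD|² = (-12−(-3))² + (-4−(-8))² = 81 + 16 = 97
|ZE|² = (-12−8)² + (-4−9)² = 400 + 169 = 569
|ZF|² = (-12−(-6))² + (-4−(-8))² = 36 + 16 = 52
|ZG|² = (-12−(-4))² + (-4−4)² = 64 + 64 = 128
The largest is to E.

E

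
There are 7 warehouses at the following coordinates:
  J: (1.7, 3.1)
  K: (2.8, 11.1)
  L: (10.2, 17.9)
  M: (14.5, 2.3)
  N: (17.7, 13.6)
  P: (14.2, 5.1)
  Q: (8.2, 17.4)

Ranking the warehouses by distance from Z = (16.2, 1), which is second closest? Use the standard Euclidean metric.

Since √ is increasing, it suffices to compare squared distances:
|ZJ|² = 210.25 + 4.41 = 214.66
|ZK|² = 179.56 + 102.01 = 281.57
|ZL|² = 36 + 285.61 = 321.61
|ZM|² = 2.89 + 1.69 = 4.58
|ZN|² = 2.25 + 158.76 = 161.01
|ZP|² = 4 + 16.81 = 20.81
|ZQ|² = 64 + 268.96 = 332.96
Sorted ascending: M, P, N, … — the second-nearest is P.

P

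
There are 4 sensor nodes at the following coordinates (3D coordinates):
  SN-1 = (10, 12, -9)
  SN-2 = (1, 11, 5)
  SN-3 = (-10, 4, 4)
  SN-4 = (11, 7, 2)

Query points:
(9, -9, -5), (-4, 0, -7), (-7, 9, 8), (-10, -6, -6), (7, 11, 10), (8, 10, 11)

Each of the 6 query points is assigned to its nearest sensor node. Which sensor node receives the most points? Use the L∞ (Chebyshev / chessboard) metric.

(9, -9, -5) — d to each: SN-1:21, SN-2:20, SN-3:19, SN-4:16 → nearest is SN-4
(-4, 0, -7) — d to each: SN-1:14, SN-2:12, SN-3:11, SN-4:15 → nearest is SN-3
(-7, 9, 8) — d to each: SN-1:17, SN-2:8, SN-3:5, SN-4:18 → nearest is SN-3
(-10, -6, -6) — d to each: SN-1:20, SN-2:17, SN-3:10, SN-4:21 → nearest is SN-3
(7, 11, 10) — d to each: SN-1:19, SN-2:6, SN-3:17, SN-4:8 → nearest is SN-2
(8, 10, 11) — d to each: SN-1:20, SN-2:7, SN-3:18, SN-4:9 → nearest is SN-2
Tally — SN-2:2, SN-3:3, SN-4:1. SN-3 captures the most (3).

SN-3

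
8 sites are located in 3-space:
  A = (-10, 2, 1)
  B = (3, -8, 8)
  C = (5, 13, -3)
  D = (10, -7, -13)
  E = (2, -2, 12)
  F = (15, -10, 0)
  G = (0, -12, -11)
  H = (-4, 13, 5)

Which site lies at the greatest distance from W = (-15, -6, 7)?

D

Squared Euclidean distances:
|WA|² = 25 + 64 + 36 = 125
|WB|² = 324 + 4 + 1 = 329
|WC|² = 400 + 361 + 100 = 861
|WD|² = 625 + 1 + 400 = 1026
|WE|² = 289 + 16 + 25 = 330
|WF|² = 900 + 16 + 49 = 965
|WG|² = 225 + 36 + 324 = 585
|WH|² = 121 + 361 + 4 = 486
The largest is to D.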